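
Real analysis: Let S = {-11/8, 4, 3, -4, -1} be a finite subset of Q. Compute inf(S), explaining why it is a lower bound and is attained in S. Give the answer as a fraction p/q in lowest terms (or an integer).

S is finite, so inf(S) = min(S).
Sorted increasing:
-4, -11/8, -1, 3, 4
The extremum is -4.
For every x in S, x >= -4. And -4 is in S, so it is attained.
Therefore inf(S) = -4.

-4


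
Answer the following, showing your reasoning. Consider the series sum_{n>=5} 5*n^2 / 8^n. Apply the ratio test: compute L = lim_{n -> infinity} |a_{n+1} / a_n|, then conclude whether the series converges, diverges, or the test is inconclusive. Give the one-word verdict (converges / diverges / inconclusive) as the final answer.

Let a_n denote the general term. Form the ratio a_{n+1}/a_n and simplify:
a_{n+1}/a_n = (n + 1)^2/(8*n^2)
Take the limit as n -> infinity: L = 1/8.
Since L = 1/8 < 1, the ratio test implies the series converges.

converges


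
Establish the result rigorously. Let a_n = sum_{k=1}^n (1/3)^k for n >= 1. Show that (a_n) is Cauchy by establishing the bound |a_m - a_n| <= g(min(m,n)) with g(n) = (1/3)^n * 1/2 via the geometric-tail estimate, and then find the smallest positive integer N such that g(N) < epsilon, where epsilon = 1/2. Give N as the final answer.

For m > n >= 1: |a_m - a_n| = sum_{k=n+1}^m (1/3)^k < sum_{k=n+1}^infinity (1/3)^k = (1/3)^(n+1) / (1 - 1/3) = (1/3)^n * (1/3) * (3/2) = (1/3)^n * 1/2.
So g(n) = (1/3)^n / 2. Since g(n) -> 0, (a_n) is Cauchy.
Now solve g(N) < 1/2: (1/3)^N / 2 < 1/2 <=> 3^N > 1 / (2 * 1/2) = 1.
Check powers of 3: 3^0 = 1 <= 1, 3^1 = 3 > 1.
So the smallest such N is 1. Check: g(1) = 1/(2 * 3) = 1/6 < 1/2.

1


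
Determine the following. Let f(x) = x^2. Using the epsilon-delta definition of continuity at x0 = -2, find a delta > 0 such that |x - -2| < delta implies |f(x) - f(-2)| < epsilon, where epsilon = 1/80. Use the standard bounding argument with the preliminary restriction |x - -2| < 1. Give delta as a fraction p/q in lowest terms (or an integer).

Factor: |x^2 - (-2)^2| = |x - -2| * |x + -2|.
Impose |x - -2| < 1 first. Then |x + -2| = |(x - -2) + 2*(-2)| <= |x - -2| + 2*|-2| < 1 + 4 = 5.
So |x^2 - (-2)^2| < delta * 5.
We need delta * 5 <= 1/80, i.e. delta <= 1/80/5 = 1/400.
Since 1/400 < 1, this is tighter than 1; take delta = 1/400.
So delta = 1/400 works.

1/400


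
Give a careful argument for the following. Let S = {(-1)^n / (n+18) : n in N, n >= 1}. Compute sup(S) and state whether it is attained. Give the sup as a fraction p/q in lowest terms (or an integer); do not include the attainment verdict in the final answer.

Analysis:
- Values: -1/19, 1/20, -1/21, 1/22, -1/23, ...
- Positive terms (even n): 1/(2+18), 1/(4+18), ... decreasing -> max = 1/20 (n=2).
- Negative terms (odd n): -1/(1+18), -1/(3+18), ... increasing -> min = -1/19 (n=1).
- So sup = 1/20 (attained at n=2); inf = -1/19 (attained at n=1).
Conclusion: sup(S) = 1/20, attained in S.

1/20


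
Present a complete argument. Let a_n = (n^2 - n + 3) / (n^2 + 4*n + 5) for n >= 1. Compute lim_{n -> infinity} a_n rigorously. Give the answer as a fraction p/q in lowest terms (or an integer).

Divide numerator and denominator by n^2, the highest power:
numerator / n^2 = 1 - 1/n + 3/n^2
denominator / n^2 = 1 + 4/n + 5/n^2
As n -> infinity, all terms of the form c/n^k (k >= 1) tend to 0.
So numerator / n^2 -> 1 and denominator / n^2 -> 1.
Therefore lim a_n = 1.

1


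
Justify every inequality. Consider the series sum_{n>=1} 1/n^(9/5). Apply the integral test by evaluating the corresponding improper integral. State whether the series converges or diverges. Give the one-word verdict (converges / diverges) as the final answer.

Let f(x) = x^(-9/5). Then f is positive, continuous, and decreasing on [1, infinity), so the integral test applies.
Compute the improper integral int_{1}^infinity f(x) dx:
  antiderivative F(x) = -5/(4*x^(4/5)).
  As x -> infinity, F(x) -> 0 (since p = 9/5 > 1).
  So int = F(infinity) - F(1) = 0 - (-5/4) = 5/4.
  Finite, so by the integral test, the series converges.

converges


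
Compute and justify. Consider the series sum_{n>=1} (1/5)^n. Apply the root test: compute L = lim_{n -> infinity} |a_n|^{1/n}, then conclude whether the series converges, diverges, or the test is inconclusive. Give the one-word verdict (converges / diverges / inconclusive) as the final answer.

Let a_n denote the general term. Form |a_n|^(1/n) and simplify:
|a_n|^(1/n) = 1/5
Take the limit as n -> infinity: L = 1/5.
Since L = 1/5 < 1, the root test implies convergence.

converges


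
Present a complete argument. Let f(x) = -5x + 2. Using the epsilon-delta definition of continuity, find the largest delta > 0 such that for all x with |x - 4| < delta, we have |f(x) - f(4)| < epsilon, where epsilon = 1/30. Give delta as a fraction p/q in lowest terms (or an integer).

We compute f(4) = -5*(4) + 2 = -18.
|f(x) - f(4)| = |-5x + 2 - (-18)| = |-5(x - 4)| = 5|x - 4|.
We need 5|x - 4| < 1/30, i.e. |x - 4| < 1/30 / 5 = 1/150.
So any delta <= 1/150 works. Conversely, if delta > 1/150, then x = 4 + 1/150 satisfies |x - 4| = 1/150 < delta but |f(x) - f(4)| = 5 * 1/150 = 1/30, which is not < 1/30; so no larger delta works.
Hence the largest such delta is 1/150.

1/150


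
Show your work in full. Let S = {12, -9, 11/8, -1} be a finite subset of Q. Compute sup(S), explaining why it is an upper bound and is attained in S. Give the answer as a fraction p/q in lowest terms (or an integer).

S is finite, so sup(S) = max(S).
Sorted decreasing:
12, 11/8, -1, -9
The extremum is 12.
For every x in S, x <= 12. And 12 is in S, so it is attained.
Therefore sup(S) = 12.

12


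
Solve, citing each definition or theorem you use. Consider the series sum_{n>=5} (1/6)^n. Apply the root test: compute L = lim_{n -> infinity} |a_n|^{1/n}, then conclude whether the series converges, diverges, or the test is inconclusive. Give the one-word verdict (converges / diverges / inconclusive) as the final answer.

Let a_n denote the general term. Form |a_n|^(1/n) and simplify:
|a_n|^(1/n) = 1/6
Take the limit as n -> infinity: L = 1/6.
Since L = 1/6 < 1, the root test implies convergence.

converges


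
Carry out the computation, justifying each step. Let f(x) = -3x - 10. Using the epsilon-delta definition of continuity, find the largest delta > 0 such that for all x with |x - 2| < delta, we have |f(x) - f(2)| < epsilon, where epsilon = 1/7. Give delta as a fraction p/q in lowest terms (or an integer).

We compute f(2) = -3*(2) - 10 = -16.
|f(x) - f(2)| = |-3x - 10 - (-16)| = |-3(x - 2)| = 3|x - 2|.
We need 3|x - 2| < 1/7, i.e. |x - 2| < 1/7 / 3 = 1/21.
So any delta <= 1/21 works. Conversely, if delta > 1/21, then x = 2 + 1/21 satisfies |x - 2| = 1/21 < delta but |f(x) - f(2)| = 3 * 1/21 = 1/7, which is not < 1/7; so no larger delta works.
Hence the largest such delta is 1/21.

1/21


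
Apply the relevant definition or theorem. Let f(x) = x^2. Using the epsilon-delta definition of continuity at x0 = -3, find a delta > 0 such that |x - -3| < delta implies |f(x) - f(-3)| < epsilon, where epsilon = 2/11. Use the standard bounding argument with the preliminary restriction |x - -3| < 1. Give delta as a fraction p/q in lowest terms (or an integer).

Factor: |x^2 - (-3)^2| = |x - -3| * |x + -3|.
Impose |x - -3| < 1 first. Then |x + -3| = |(x - -3) + 2*(-3)| <= |x - -3| + 2*|-3| < 1 + 6 = 7.
So |x^2 - (-3)^2| < delta * 7.
We need delta * 7 <= 2/11, i.e. delta <= 2/11/7 = 2/77.
Since 2/77 < 1, this is tighter than 1; take delta = 2/77.
So delta = 2/77 works.

2/77


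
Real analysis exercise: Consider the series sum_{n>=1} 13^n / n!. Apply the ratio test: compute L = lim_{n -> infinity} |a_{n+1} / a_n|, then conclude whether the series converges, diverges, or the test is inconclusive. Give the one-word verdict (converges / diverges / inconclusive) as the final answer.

Let a_n denote the general term. Form the ratio a_{n+1}/a_n and simplify:
a_{n+1}/a_n = 13/(n + 1)
Take the limit as n -> infinity: L = 0.
Since L = 0 < 1, the ratio test implies the series converges.

converges


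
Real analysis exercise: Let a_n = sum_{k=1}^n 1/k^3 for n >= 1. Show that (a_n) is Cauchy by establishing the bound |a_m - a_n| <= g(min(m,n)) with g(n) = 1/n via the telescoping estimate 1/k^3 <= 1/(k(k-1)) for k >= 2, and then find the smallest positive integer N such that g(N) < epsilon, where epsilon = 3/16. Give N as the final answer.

For m > n >= 1: |a_m - a_n| = sum_{k=n+1}^m 1/k^3.
Use 1/k^3 <= 1/(k(k-1)) = 1/(k-1) - 1/k for k >= 2 (which holds since k^3 >= k^2 >= k(k-1) for k >= 2):
sum_{k=n+1}^m 1/k^3 <= sum_{k=n+1}^m (1/(k-1) - 1/k) = 1/n - 1/m <= 1/n.
By symmetry the same bound holds with n,m swapped, so |a_m - a_n| <= 1/min(m,n) = g(min(m,n)). Since g(n) -> 0, (a_n) is Cauchy.
Now solve g(N) < 3/16: 1/N < 3/16 <=> N > 1/(3/16) = 16/3.
The smallest integer strictly greater than 16/3 is N = 6.
Check: g(6) = 1/6 < 3/16; g(5) = 1/5 >= 3/16. So N = 6.

6


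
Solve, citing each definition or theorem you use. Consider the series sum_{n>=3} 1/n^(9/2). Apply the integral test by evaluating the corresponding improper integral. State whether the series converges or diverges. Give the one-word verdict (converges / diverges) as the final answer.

Let f(x) = x^(-9/2). Then f is positive, continuous, and decreasing on [3, infinity), so the integral test applies.
Compute the improper integral int_{3}^infinity f(x) dx:
  antiderivative F(x) = -2/(7*x^(7/2)).
  As x -> infinity, F(x) -> 0 (since p = 9/2 > 1).
  So int = F(infinity) - F(3) = 0 - (-2*sqrt(3)/567) = 2*sqrt(3)/567.
  Finite, so by the integral test, the series converges.

converges


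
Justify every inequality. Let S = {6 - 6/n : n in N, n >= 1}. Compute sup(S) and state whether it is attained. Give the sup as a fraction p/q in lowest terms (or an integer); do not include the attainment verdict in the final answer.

Analysis:
- Values: 0, 3, 4, 9/2, ... strictly increasing.
- Minimum is 0 (n=1); inf = 0 (attained).
- 6 - 6/n -> 6 from below; sup = 6, not attained.
Conclusion: sup(S) = 6, not attained in S.

6


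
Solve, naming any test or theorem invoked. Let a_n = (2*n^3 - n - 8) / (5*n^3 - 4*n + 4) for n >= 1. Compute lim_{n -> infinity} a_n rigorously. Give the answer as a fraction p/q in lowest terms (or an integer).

Divide numerator and denominator by n^3, the highest power:
numerator / n^3 = 2 - 1/n^2 - 8/n^3
denominator / n^3 = 5 - 4/n^2 + 4/n^3
As n -> infinity, all terms of the form c/n^k (k >= 1) tend to 0.
So numerator / n^3 -> 2 and denominator / n^3 -> 5.
Therefore lim a_n = 2/5.

2/5


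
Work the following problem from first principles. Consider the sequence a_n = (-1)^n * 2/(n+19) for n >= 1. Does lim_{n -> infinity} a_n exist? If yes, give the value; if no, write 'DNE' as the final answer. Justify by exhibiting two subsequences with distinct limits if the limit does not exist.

Examine the behaviour of a_n along subsequences.
Even-n subsequence a_{2k} = 2/(2k+19) -> 0. Odd-n subsequence a_{2k+1} = -2/(2k+20) -> 0. Both tend to 0, which suggests the limit is 0; verify directly.
|a_n - 0| = 2/(n+19) < 2/n for every n >= 1.
Given epsilon > 0, choose a positive integer N > 2/epsilon. Then for all n >= N, |a_n| < 2/n <= 2/N < epsilon.
So by the definition of the limit, lim a_n exists and equals 0.

0


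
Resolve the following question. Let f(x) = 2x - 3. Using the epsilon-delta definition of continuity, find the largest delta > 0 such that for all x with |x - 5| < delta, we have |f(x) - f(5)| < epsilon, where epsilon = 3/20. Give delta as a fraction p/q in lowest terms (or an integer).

We compute f(5) = 2*(5) - 3 = 7.
|f(x) - f(5)| = |2x - 3 - (7)| = |2(x - 5)| = 2|x - 5|.
We need 2|x - 5| < 3/20, i.e. |x - 5| < 3/20 / 2 = 3/40.
So any delta <= 3/40 works. Conversely, if delta > 3/40, then x = 5 + 3/40 satisfies |x - 5| = 3/40 < delta but |f(x) - f(5)| = 2 * 3/40 = 3/20, which is not < 3/20; so no larger delta works.
Hence the largest such delta is 3/40.

3/40


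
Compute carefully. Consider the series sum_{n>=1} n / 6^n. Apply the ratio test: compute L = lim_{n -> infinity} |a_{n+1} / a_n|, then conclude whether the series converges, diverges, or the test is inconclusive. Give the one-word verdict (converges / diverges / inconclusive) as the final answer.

Let a_n denote the general term. Form the ratio a_{n+1}/a_n and simplify:
a_{n+1}/a_n = (n + 1)/(6*n)
Take the limit as n -> infinity: L = 1/6.
Since L = 1/6 < 1, the ratio test implies the series converges.

converges


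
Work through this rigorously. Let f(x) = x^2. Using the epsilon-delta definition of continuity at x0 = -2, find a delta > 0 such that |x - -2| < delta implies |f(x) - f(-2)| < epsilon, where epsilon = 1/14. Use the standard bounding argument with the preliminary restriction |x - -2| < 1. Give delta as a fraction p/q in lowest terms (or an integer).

Factor: |x^2 - (-2)^2| = |x - -2| * |x + -2|.
Impose |x - -2| < 1 first. Then |x + -2| = |(x - -2) + 2*(-2)| <= |x - -2| + 2*|-2| < 1 + 4 = 5.
So |x^2 - (-2)^2| < delta * 5.
We need delta * 5 <= 1/14, i.e. delta <= 1/14/5 = 1/70.
Since 1/70 < 1, this is tighter than 1; take delta = 1/70.
So delta = 1/70 works.

1/70


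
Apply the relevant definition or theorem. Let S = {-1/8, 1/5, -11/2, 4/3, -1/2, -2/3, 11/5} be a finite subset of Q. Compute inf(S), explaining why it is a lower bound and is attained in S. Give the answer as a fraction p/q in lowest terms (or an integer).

S is finite, so inf(S) = min(S).
Sorted increasing:
-11/2, -2/3, -1/2, -1/8, 1/5, 4/3, 11/5
The extremum is -11/2.
For every x in S, x >= -11/2. And -11/2 is in S, so it is attained.
Therefore inf(S) = -11/2.

-11/2


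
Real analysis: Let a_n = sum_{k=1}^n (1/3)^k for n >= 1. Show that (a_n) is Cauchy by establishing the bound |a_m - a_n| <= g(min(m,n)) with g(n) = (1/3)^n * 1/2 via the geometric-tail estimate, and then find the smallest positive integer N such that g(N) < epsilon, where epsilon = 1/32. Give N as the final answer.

For m > n >= 1: |a_m - a_n| = sum_{k=n+1}^m (1/3)^k < sum_{k=n+1}^infinity (1/3)^k = (1/3)^(n+1) / (1 - 1/3) = (1/3)^n * (1/3) * (3/2) = (1/3)^n * 1/2.
So g(n) = (1/3)^n / 2. Since g(n) -> 0, (a_n) is Cauchy.
Now solve g(N) < 1/32: (1/3)^N / 2 < 1/32 <=> 3^N > 1 / (2 * 1/32) = 16.
Check powers of 3: 3^2 = 9 <= 16, 3^3 = 27 > 16.
So the smallest such N is 3. Check: g(3) = 1/(2 * 27) = 1/54 < 1/32.

3


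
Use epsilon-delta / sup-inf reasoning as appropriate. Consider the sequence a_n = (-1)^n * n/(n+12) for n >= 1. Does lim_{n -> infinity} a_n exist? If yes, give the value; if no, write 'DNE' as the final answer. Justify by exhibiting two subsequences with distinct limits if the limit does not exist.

Examine the behaviour of a_n along subsequences.
a_{2k} = 2k/(2k+12) -> 1. a_{2k+1} = -(2k+1)/(2k+13) -> -1.
Since these two subsequential limits are 1 and -1, distinct, the full sequence cannot converge (a convergent sequence has all subsequences tending to the same limit). So lim a_n does not exist.

DNE


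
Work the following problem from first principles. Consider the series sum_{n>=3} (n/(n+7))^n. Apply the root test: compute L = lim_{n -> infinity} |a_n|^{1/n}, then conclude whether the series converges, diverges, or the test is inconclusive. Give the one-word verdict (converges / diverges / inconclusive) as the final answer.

Let a_n denote the general term. Form |a_n|^(1/n) and simplify:
|a_n|^(1/n) = n/(n + 7)
Take the limit as n -> infinity: L = 1.
Since L = 1, the root test is inconclusive. (In fact a_n = (n/(n+7))^n -> e^(-7) != 0, so the nth-term test shows divergence; but the root test itself gives no conclusion.)

inconclusive


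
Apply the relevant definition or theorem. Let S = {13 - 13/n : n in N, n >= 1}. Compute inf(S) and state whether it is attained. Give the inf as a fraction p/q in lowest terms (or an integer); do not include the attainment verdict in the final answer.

Analysis:
- Values: 0, 13/2, 26/3, 39/4, ... strictly increasing.
- Minimum is 0 (n=1); inf = 0 (attained).
- 13 - 13/n -> 13 from below; sup = 13, not attained.
Conclusion: inf(S) = 0, attained in S.

0


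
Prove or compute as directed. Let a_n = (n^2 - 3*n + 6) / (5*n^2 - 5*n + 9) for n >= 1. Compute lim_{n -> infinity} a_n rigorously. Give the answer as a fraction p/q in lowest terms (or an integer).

Divide numerator and denominator by n^2, the highest power:
numerator / n^2 = 1 - 3/n + 6/n^2
denominator / n^2 = 5 - 5/n + 9/n^2
As n -> infinity, all terms of the form c/n^k (k >= 1) tend to 0.
So numerator / n^2 -> 1 and denominator / n^2 -> 5.
Therefore lim a_n = 1/5.

1/5


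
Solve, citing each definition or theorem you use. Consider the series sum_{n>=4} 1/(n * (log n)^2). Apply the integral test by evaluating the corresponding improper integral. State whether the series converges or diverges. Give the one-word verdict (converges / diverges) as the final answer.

Let f(x) = 1/(x*log(x)^2). Then f is positive, continuous, and decreasing on [4, infinity), so the integral test applies.
Compute the improper integral int_{4}^infinity f(x) dx:
  antiderivative F(x) = -1/log(x).
  F(x) -> 0 as x -> infinity.  int = 0 - F(4) = 1/log(4) < infinity. By the integral test, the series converges.

converges


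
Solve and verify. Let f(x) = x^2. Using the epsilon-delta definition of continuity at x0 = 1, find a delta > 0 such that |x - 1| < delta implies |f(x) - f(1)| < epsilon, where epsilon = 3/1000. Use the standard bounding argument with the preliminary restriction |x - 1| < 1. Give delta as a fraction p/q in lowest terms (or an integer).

Factor: |x^2 - (1)^2| = |x - 1| * |x + 1|.
Impose |x - 1| < 1 first. Then |x + 1| = |(x - 1) + 2*(1)| <= |x - 1| + 2*|1| < 1 + 2 = 3.
So |x^2 - (1)^2| < delta * 3.
We need delta * 3 <= 3/1000, i.e. delta <= 3/1000/3 = 1/1000.
Since 1/1000 < 1, this is tighter than 1; take delta = 1/1000.
So delta = 1/1000 works.

1/1000


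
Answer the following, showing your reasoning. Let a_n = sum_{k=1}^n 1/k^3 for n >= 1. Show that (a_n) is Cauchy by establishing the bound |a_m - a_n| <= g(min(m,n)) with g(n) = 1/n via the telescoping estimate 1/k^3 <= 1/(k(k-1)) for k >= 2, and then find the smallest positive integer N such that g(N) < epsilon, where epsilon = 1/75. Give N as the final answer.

For m > n >= 1: |a_m - a_n| = sum_{k=n+1}^m 1/k^3.
Use 1/k^3 <= 1/(k(k-1)) = 1/(k-1) - 1/k for k >= 2 (which holds since k^3 >= k^2 >= k(k-1) for k >= 2):
sum_{k=n+1}^m 1/k^3 <= sum_{k=n+1}^m (1/(k-1) - 1/k) = 1/n - 1/m <= 1/n.
By symmetry the same bound holds with n,m swapped, so |a_m - a_n| <= 1/min(m,n) = g(min(m,n)). Since g(n) -> 0, (a_n) is Cauchy.
Now solve g(N) < 1/75: 1/N < 1/75 <=> N > 1/(1/75) = 75.
The smallest integer strictly greater than 75 is N = 76.
Check: g(76) = 1/76 < 1/75; g(75) = 1/75 >= 1/75. So N = 76.

76


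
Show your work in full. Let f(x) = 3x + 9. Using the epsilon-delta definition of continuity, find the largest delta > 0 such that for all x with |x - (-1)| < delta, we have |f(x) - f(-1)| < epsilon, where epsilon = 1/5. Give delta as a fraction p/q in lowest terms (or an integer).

We compute f(-1) = 3*(-1) + 9 = 6.
|f(x) - f(-1)| = |3x + 9 - (6)| = |3(x - (-1))| = 3|x - (-1)|.
We need 3|x - (-1)| < 1/5, i.e. |x - (-1)| < 1/5 / 3 = 1/15.
So any delta <= 1/15 works. Conversely, if delta > 1/15, then x = -1 + 1/15 satisfies |x - (-1)| = 1/15 < delta but |f(x) - f(-1)| = 3 * 1/15 = 1/5, which is not < 1/5; so no larger delta works.
Hence the largest such delta is 1/15.

1/15


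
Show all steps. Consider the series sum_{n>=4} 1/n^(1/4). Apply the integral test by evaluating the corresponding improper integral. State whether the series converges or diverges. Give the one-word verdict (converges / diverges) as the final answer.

Let f(x) = x^(-1/4). Then f is positive, continuous, and decreasing on [4, infinity), so the integral test applies.
Compute the improper integral int_{4}^infinity f(x) dx:
  antiderivative F(x) = 4*x^(3/4)/3.
  As x -> infinity, F(x) -> infinity (since p = 1/4 < 1).
  So the integral diverges. By the integral test, the series diverges.

diverges


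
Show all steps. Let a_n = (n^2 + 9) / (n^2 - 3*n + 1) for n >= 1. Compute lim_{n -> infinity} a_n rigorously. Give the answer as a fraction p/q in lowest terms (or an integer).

Divide numerator and denominator by n^2, the highest power:
numerator / n^2 = 1 + 9/n^2
denominator / n^2 = 1 - 3/n + n^(-2)
As n -> infinity, all terms of the form c/n^k (k >= 1) tend to 0.
So numerator / n^2 -> 1 and denominator / n^2 -> 1.
Therefore lim a_n = 1.

1


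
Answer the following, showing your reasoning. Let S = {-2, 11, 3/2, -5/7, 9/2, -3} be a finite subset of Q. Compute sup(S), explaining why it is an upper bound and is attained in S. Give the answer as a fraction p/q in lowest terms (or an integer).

S is finite, so sup(S) = max(S).
Sorted decreasing:
11, 9/2, 3/2, -5/7, -2, -3
The extremum is 11.
For every x in S, x <= 11. And 11 is in S, so it is attained.
Therefore sup(S) = 11.

11


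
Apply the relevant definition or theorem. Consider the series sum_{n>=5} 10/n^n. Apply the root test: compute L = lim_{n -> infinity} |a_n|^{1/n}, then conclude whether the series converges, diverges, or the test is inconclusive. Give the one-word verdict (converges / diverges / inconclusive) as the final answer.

Let a_n denote the general term. Form |a_n|^(1/n) and simplify:
|a_n|^(1/n) = 10^(1/n)/n
Take the limit as n -> infinity: L = 0.
Since L = 0 < 1, the root test implies convergence.

converges


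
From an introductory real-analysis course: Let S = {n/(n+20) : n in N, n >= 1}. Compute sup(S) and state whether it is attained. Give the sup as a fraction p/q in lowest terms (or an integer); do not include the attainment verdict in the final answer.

Analysis:
- Values: 1/21, 1/11, 3/23, 1/6, ... strictly increasing.
- Minimum is 1/21 (n=1); inf = 1/21 (attained).
- n/(n+20) = 1 - 20/(n+20) -> 1 from below as n -> infinity, and never equals 1.
- So sup = 1 (not attained).
Conclusion: sup(S) = 1, not attained in S.

1


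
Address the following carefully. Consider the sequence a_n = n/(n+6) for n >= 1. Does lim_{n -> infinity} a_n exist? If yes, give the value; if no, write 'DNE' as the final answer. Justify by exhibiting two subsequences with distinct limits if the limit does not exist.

Examine the behaviour of a_n along subsequences.
Even-n subsequence a_{2k} = (2k)/(2k+6) -> 1. Odd-n subsequence a_{2k+1} = (2k+1)/(2k+7) -> 1. Both tend to 1, which suggests the limit is 1; verify directly.
|a_n - 1| = |n - (n+6)| / (n+6) = 6/(n+6) < 6/n for every n >= 1.
Given epsilon > 0, choose a positive integer N > 6/epsilon. Then for all n >= N, |a_n - 1| < 6/n <= 6/N < epsilon.
So by the definition of the limit, lim a_n exists and equals 1.

1


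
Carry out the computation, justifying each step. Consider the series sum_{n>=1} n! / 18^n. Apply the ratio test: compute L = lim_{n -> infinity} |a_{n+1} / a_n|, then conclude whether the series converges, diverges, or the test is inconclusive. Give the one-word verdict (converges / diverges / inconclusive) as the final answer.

Let a_n denote the general term. Form the ratio a_{n+1}/a_n and simplify:
a_{n+1}/a_n = n/18 + 1/18
Take the limit as n -> infinity: L = infinity.
Since L = infinity > 1 (or L = infinity), the ratio test implies the series diverges.

diverges


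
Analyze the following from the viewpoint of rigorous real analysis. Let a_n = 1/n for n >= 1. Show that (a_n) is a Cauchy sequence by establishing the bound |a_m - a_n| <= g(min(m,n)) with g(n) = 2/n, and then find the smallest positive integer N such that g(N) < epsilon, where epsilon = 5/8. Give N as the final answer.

For any m, n >= 1, by the triangle inequality:
|a_m - a_n| = |1/m - 1/n| <= 1/m + 1/n <= 2/min(m,n).
So g(n) = 2/n bounds the Cauchy difference. Since g(n) -> 0, (a_n) is Cauchy.
Now solve g(N) < 5/8: 2/N < 5/8 <=> N > 2 / (5/8) = 16/5.
The smallest integer strictly greater than 16/5 is N = 4.
Check: g(4) = 2/4 = 1/2 < 5/8; g(3) = 2/3 >= 5/8. So N = 4.

4


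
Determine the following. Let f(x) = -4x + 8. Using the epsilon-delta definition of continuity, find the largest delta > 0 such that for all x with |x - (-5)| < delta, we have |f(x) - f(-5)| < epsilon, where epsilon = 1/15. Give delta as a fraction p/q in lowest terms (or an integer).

We compute f(-5) = -4*(-5) + 8 = 28.
|f(x) - f(-5)| = |-4x + 8 - (28)| = |-4(x - (-5))| = 4|x - (-5)|.
We need 4|x - (-5)| < 1/15, i.e. |x - (-5)| < 1/15 / 4 = 1/60.
So any delta <= 1/60 works. Conversely, if delta > 1/60, then x = -5 + 1/60 satisfies |x - (-5)| = 1/60 < delta but |f(x) - f(-5)| = 4 * 1/60 = 1/15, which is not < 1/15; so no larger delta works.
Hence the largest such delta is 1/60.

1/60


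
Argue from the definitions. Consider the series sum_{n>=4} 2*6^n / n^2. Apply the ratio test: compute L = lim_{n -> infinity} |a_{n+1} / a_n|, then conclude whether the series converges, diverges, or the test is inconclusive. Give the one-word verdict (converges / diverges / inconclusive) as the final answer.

Let a_n denote the general term. Form the ratio a_{n+1}/a_n and simplify:
a_{n+1}/a_n = 6*n^2/(n + 1)^2
Take the limit as n -> infinity: L = 6.
Since L = 6 > 1 (or L = infinity), the ratio test implies the series diverges.

diverges


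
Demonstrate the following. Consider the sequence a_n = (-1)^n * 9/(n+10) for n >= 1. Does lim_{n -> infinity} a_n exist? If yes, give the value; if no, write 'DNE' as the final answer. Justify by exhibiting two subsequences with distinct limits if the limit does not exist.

Examine the behaviour of a_n along subsequences.
Even-n subsequence a_{2k} = 9/(2k+10) -> 0. Odd-n subsequence a_{2k+1} = -9/(2k+11) -> 0. Both tend to 0, which suggests the limit is 0; verify directly.
|a_n - 0| = 9/(n+10) < 9/n for every n >= 1.
Given epsilon > 0, choose a positive integer N > 9/epsilon. Then for all n >= N, |a_n| < 9/n <= 9/N < epsilon.
So by the definition of the limit, lim a_n exists and equals 0.

0


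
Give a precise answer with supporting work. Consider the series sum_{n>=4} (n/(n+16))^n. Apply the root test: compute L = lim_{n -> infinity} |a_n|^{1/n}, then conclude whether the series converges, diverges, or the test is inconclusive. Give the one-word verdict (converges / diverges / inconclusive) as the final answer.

Let a_n denote the general term. Form |a_n|^(1/n) and simplify:
|a_n|^(1/n) = n/(n + 16)
Take the limit as n -> infinity: L = 1.
Since L = 1, the root test is inconclusive. (In fact a_n = (n/(n+16))^n -> e^(-16) != 0, so the nth-term test shows divergence; but the root test itself gives no conclusion.)

inconclusive


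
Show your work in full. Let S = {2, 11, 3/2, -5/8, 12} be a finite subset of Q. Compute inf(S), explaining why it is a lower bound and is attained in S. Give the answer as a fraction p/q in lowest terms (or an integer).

S is finite, so inf(S) = min(S).
Sorted increasing:
-5/8, 3/2, 2, 11, 12
The extremum is -5/8.
For every x in S, x >= -5/8. And -5/8 is in S, so it is attained.
Therefore inf(S) = -5/8.

-5/8


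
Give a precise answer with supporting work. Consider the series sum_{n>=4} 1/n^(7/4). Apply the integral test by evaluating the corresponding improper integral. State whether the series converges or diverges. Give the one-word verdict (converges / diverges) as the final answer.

Let f(x) = x^(-7/4). Then f is positive, continuous, and decreasing on [4, infinity), so the integral test applies.
Compute the improper integral int_{4}^infinity f(x) dx:
  antiderivative F(x) = -4/(3*x^(3/4)).
  As x -> infinity, F(x) -> 0 (since p = 7/4 > 1).
  So int = F(infinity) - F(4) = 0 - (-sqrt(2)/3) = sqrt(2)/3.
  Finite, so by the integral test, the series converges.

converges


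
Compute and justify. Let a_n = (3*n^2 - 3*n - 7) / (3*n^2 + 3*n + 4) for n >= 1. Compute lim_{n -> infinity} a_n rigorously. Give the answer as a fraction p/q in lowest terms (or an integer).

Divide numerator and denominator by n^2, the highest power:
numerator / n^2 = 3 - 3/n - 7/n^2
denominator / n^2 = 3 + 3/n + 4/n^2
As n -> infinity, all terms of the form c/n^k (k >= 1) tend to 0.
So numerator / n^2 -> 3 and denominator / n^2 -> 3.
Therefore lim a_n = 1.

1


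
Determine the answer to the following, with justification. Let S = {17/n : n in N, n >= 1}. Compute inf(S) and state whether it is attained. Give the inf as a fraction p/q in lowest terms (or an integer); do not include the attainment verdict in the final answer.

Analysis:
- Values: 17, 17/2, 17/3, 17/4, ... strictly decreasing.
- The maximum is 17 (n=1); sup = 17 (attained).
- The set is bounded below by 0; 17/n -> 0 so 0 is the greatest lower bound.
- 0 is not in the set, so inf = 0 is not attained.
Conclusion: inf(S) = 0, not attained in S.

0


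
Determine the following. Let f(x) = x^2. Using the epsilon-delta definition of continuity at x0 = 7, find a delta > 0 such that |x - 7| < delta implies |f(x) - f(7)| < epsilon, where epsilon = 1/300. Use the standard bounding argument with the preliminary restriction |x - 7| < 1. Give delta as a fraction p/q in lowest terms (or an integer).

Factor: |x^2 - (7)^2| = |x - 7| * |x + 7|.
Impose |x - 7| < 1 first. Then |x + 7| = |(x - 7) + 2*(7)| <= |x - 7| + 2*|7| < 1 + 14 = 15.
So |x^2 - (7)^2| < delta * 15.
We need delta * 15 <= 1/300, i.e. delta <= 1/300/15 = 1/4500.
Since 1/4500 < 1, this is tighter than 1; take delta = 1/4500.
So delta = 1/4500 works.

1/4500


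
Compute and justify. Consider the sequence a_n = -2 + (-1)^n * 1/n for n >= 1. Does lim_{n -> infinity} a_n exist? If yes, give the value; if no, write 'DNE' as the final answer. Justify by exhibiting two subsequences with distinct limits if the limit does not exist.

Examine the behaviour of a_n along subsequences.
Even-n subsequence a_{2k} = -2 + 1/(2k) -> -2. Odd-n subsequence a_{2k+1} = -2 - 1/(2k+1) -> -2. Both tend to -2, which suggests the limit is -2; verify directly.
|a_n - (-2)| = |(-1)^n * 1/n| = 1/n for every n >= 1.
Given epsilon > 0, choose a positive integer N > 1/epsilon. Then for all n >= N, |a_n - (-2)| = 1/n <= 1/N < epsilon.
So by the definition of the limit, lim a_n exists and equals -2.

-2


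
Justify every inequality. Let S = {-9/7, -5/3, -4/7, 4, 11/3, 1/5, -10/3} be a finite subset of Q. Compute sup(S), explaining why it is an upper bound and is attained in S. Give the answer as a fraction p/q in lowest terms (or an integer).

S is finite, so sup(S) = max(S).
Sorted decreasing:
4, 11/3, 1/5, -4/7, -9/7, -5/3, -10/3
The extremum is 4.
For every x in S, x <= 4. And 4 is in S, so it is attained.
Therefore sup(S) = 4.

4


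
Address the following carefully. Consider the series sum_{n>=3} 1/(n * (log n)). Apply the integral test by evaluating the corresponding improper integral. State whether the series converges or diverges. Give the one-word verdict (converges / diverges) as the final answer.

Let f(x) = 1/(x*log(x)). Then f is positive, continuous, and decreasing on [3, infinity), so the integral test applies.
Compute the improper integral int_{3}^infinity f(x) dx:
  antiderivative F(x) = log(log(x)).
  F(x) = log(log(x)) -> infinity as x -> infinity. The integral diverges, so by the integral test, the series diverges.

diverges


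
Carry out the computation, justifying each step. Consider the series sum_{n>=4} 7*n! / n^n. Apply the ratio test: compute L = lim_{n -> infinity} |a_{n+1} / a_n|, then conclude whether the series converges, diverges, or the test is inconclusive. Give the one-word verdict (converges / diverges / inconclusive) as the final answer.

Let a_n denote the general term. Form the ratio a_{n+1}/a_n and simplify:
a_{n+1}/a_n = (n/(n + 1))^n
Take the limit as n -> infinity: L = exp(-1).
Since L = exp(-1) < 1, the ratio test implies the series converges.

converges


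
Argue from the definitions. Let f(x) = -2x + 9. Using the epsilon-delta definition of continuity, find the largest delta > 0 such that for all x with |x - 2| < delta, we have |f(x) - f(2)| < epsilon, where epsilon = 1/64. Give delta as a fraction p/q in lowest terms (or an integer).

We compute f(2) = -2*(2) + 9 = 5.
|f(x) - f(2)| = |-2x + 9 - (5)| = |-2(x - 2)| = 2|x - 2|.
We need 2|x - 2| < 1/64, i.e. |x - 2| < 1/64 / 2 = 1/128.
So any delta <= 1/128 works. Conversely, if delta > 1/128, then x = 2 + 1/128 satisfies |x - 2| = 1/128 < delta but |f(x) - f(2)| = 2 * 1/128 = 1/64, which is not < 1/64; so no larger delta works.
Hence the largest such delta is 1/128.

1/128


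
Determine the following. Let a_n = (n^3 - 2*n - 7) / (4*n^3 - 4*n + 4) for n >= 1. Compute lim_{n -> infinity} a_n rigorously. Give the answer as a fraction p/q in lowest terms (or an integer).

Divide numerator and denominator by n^3, the highest power:
numerator / n^3 = 1 - 2/n^2 - 7/n^3
denominator / n^3 = 4 - 4/n^2 + 4/n^3
As n -> infinity, all terms of the form c/n^k (k >= 1) tend to 0.
So numerator / n^3 -> 1 and denominator / n^3 -> 4.
Therefore lim a_n = 1/4.

1/4


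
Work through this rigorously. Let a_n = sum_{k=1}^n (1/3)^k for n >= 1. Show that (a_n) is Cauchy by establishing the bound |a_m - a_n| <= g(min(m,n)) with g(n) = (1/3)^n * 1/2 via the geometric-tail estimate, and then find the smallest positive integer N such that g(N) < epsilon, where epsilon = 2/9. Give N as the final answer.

For m > n >= 1: |a_m - a_n| = sum_{k=n+1}^m (1/3)^k < sum_{k=n+1}^infinity (1/3)^k = (1/3)^(n+1) / (1 - 1/3) = (1/3)^n * (1/3) * (3/2) = (1/3)^n * 1/2.
So g(n) = (1/3)^n / 2. Since g(n) -> 0, (a_n) is Cauchy.
Now solve g(N) < 2/9: (1/3)^N / 2 < 2/9 <=> 3^N > 1 / (2 * 2/9) = 9/4.
Check powers of 3: 3^0 = 1 <= 9/4, 3^1 = 3 > 9/4.
So the smallest such N is 1. Check: g(1) = 1/(2 * 3) = 1/6 < 2/9.

1


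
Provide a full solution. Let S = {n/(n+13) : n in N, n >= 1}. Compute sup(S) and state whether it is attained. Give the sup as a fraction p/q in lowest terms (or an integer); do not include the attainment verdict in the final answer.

Analysis:
- Values: 1/14, 2/15, 3/16, 4/17, ... strictly increasing.
- Minimum is 1/14 (n=1); inf = 1/14 (attained).
- n/(n+13) = 1 - 13/(n+13) -> 1 from below as n -> infinity, and never equals 1.
- So sup = 1 (not attained).
Conclusion: sup(S) = 1, not attained in S.

1


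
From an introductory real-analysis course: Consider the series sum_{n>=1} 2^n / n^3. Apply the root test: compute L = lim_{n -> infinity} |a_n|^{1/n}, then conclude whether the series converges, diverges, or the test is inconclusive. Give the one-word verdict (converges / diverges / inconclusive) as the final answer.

Let a_n denote the general term. Form |a_n|^(1/n) and simplify:
|a_n|^(1/n) = 2/n^(3/n)
Take the limit as n -> infinity: L = 2.
Since L = 2 > 1, the root test implies divergence.

diverges


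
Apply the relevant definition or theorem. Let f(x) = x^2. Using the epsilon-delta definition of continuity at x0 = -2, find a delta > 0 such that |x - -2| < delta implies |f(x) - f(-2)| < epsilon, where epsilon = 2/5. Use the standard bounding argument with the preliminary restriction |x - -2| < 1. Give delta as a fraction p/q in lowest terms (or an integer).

Factor: |x^2 - (-2)^2| = |x - -2| * |x + -2|.
Impose |x - -2| < 1 first. Then |x + -2| = |(x - -2) + 2*(-2)| <= |x - -2| + 2*|-2| < 1 + 4 = 5.
So |x^2 - (-2)^2| < delta * 5.
We need delta * 5 <= 2/5, i.e. delta <= 2/5/5 = 2/25.
Since 2/25 < 1, this is tighter than 1; take delta = 2/25.
So delta = 2/25 works.

2/25


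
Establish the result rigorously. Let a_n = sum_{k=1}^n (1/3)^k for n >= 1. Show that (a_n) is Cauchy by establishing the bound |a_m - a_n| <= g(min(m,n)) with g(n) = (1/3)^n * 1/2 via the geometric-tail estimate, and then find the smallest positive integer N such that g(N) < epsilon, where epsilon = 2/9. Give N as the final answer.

For m > n >= 1: |a_m - a_n| = sum_{k=n+1}^m (1/3)^k < sum_{k=n+1}^infinity (1/3)^k = (1/3)^(n+1) / (1 - 1/3) = (1/3)^n * (1/3) * (3/2) = (1/3)^n * 1/2.
So g(n) = (1/3)^n / 2. Since g(n) -> 0, (a_n) is Cauchy.
Now solve g(N) < 2/9: (1/3)^N / 2 < 2/9 <=> 3^N > 1 / (2 * 2/9) = 9/4.
Check powers of 3: 3^0 = 1 <= 9/4, 3^1 = 3 > 9/4.
So the smallest such N is 1. Check: g(1) = 1/(2 * 3) = 1/6 < 2/9.

1


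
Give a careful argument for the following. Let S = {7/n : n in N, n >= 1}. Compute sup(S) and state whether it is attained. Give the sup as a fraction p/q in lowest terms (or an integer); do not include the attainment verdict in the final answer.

Analysis:
- Values: 7, 7/2, 7/3, 7/4, ... strictly decreasing.
- The maximum is 7 (n=1); sup = 7 (attained).
- The set is bounded below by 0; 7/n -> 0 so 0 is the greatest lower bound.
- 0 is not in the set, so inf = 0 is not attained.
Conclusion: sup(S) = 7, attained in S.

7


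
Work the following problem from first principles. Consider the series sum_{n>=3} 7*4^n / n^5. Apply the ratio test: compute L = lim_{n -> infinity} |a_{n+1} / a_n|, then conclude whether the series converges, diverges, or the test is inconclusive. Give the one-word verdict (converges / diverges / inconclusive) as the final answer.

Let a_n denote the general term. Form the ratio a_{n+1}/a_n and simplify:
a_{n+1}/a_n = 4*n^5/(n + 1)^5
Take the limit as n -> infinity: L = 4.
Since L = 4 > 1 (or L = infinity), the ratio test implies the series diverges.

diverges


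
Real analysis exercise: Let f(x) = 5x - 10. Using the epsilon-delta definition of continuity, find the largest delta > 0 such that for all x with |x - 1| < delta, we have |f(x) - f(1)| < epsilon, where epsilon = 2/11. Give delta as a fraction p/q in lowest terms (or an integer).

We compute f(1) = 5*(1) - 10 = -5.
|f(x) - f(1)| = |5x - 10 - (-5)| = |5(x - 1)| = 5|x - 1|.
We need 5|x - 1| < 2/11, i.e. |x - 1| < 2/11 / 5 = 2/55.
So any delta <= 2/55 works. Conversely, if delta > 2/55, then x = 1 + 2/55 satisfies |x - 1| = 2/55 < delta but |f(x) - f(1)| = 5 * 2/55 = 2/11, which is not < 2/11; so no larger delta works.
Hence the largest such delta is 2/55.

2/55


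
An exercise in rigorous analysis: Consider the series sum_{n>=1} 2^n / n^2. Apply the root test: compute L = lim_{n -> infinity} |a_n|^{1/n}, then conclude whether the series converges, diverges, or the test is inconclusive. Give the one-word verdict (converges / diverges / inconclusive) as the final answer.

Let a_n denote the general term. Form |a_n|^(1/n) and simplify:
|a_n|^(1/n) = 2/n^(2/n)
Take the limit as n -> infinity: L = 2.
Since L = 2 > 1, the root test implies divergence.

diverges


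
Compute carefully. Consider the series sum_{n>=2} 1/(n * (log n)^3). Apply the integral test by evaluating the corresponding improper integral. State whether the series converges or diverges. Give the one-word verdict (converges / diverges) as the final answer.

Let f(x) = 1/(x*log(x)^3). Then f is positive, continuous, and decreasing on [2, infinity), so the integral test applies.
Compute the improper integral int_{2}^infinity f(x) dx:
  antiderivative F(x) = -1/(2*log(x)^2).
  F(x) -> 0 as x -> infinity.  int = 0 - F(2) = 1/(2*log(2)^2) < infinity. By the integral test, the series converges.

converges


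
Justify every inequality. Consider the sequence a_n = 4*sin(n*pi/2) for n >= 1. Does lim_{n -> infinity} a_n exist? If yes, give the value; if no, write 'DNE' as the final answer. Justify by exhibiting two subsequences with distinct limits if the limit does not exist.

Examine the behaviour of a_n along subsequences.
a_{4k+1} = 4*sin(pi/2 + 2k*pi) = 4 -> 4. a_{4k+3} = 4*sin(3pi/2 + 2k*pi) = -4 -> -4.
Since these two subsequential limits are 4 and -4, distinct, the full sequence cannot converge (a convergent sequence has all subsequences tending to the same limit). So lim a_n does not exist.

DNE


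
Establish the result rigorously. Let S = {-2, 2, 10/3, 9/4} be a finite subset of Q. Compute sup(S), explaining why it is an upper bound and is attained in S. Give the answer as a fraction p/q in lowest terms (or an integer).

S is finite, so sup(S) = max(S).
Sorted decreasing:
10/3, 9/4, 2, -2
The extremum is 10/3.
For every x in S, x <= 10/3. And 10/3 is in S, so it is attained.
Therefore sup(S) = 10/3.

10/3


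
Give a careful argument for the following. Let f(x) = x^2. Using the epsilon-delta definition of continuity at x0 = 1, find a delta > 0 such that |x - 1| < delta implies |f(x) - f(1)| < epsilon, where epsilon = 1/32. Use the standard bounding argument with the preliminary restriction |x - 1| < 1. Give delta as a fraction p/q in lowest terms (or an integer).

Factor: |x^2 - (1)^2| = |x - 1| * |x + 1|.
Impose |x - 1| < 1 first. Then |x + 1| = |(x - 1) + 2*(1)| <= |x - 1| + 2*|1| < 1 + 2 = 3.
So |x^2 - (1)^2| < delta * 3.
We need delta * 3 <= 1/32, i.e. delta <= 1/32/3 = 1/96.
Since 1/96 < 1, this is tighter than 1; take delta = 1/96.
So delta = 1/96 works.

1/96
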